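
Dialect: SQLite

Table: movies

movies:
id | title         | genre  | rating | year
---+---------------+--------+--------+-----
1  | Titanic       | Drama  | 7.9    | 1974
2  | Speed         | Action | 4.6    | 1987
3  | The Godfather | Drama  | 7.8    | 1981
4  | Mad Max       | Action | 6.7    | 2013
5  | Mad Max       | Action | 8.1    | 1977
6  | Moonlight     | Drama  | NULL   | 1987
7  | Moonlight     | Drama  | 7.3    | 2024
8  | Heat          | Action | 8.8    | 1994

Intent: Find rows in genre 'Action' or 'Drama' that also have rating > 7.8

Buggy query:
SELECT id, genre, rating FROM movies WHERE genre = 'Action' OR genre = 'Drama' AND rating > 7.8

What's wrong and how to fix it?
Bug: Without parentheses, AND is evaluated before OR, so the rating filter only applies to the 'Drama' branch

Fix: Group the OR with parentheses (or use IN), then AND the threshold

Corrected query:
SELECT id, genre, rating FROM movies WHERE (genre = 'Action' OR genre = 'Drama') AND rating > 7.8

Result:
id | genre  | rating
---+--------+-------
1  | Drama  | 7.9   
5  | Action | 8.1   
8  | Action | 8.8   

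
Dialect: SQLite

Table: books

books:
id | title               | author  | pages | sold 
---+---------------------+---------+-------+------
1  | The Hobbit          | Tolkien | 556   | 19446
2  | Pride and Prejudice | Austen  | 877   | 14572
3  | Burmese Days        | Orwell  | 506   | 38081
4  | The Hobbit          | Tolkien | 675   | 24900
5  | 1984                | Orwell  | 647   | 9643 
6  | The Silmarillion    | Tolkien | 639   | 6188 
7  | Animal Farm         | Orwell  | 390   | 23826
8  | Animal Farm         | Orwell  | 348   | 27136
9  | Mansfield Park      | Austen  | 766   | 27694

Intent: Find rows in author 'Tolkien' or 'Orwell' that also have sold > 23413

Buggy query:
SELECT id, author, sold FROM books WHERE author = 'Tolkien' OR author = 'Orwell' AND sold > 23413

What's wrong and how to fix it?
Bug: Without parentheses, AND is evaluated before OR, so the sold filter only applies to the 'Orwell' branch

Fix: Group the OR with parentheses (or use IN), then AND the threshold

Corrected query:
SELECT id, author, sold FROM books WHERE (author = 'Tolkien' OR author = 'Orwell') AND sold > 23413

Result:
id | author  | sold 
---+---------+------
3  | Orwell  | 38081
4  | Tolkien | 24900
7  | Orwell  | 23826
8  | Orwell  | 27136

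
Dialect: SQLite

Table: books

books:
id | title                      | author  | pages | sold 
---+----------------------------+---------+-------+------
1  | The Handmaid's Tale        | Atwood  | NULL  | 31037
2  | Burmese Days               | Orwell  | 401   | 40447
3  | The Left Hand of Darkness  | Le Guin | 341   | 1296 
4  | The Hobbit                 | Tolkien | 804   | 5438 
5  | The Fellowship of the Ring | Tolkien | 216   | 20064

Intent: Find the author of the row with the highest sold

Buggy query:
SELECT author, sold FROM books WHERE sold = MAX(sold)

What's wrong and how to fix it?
Bug: MAX(sold) is an aggregate and cannot be used directly in WHERE

Fix: Wrap MAX in a scalar subquery so WHERE compares against a single value

Corrected query:
SELECT author, sold FROM books WHERE sold = (SELECT MAX(sold) FROM books)

Result:
author | sold 
-------+------
Orwell | 40447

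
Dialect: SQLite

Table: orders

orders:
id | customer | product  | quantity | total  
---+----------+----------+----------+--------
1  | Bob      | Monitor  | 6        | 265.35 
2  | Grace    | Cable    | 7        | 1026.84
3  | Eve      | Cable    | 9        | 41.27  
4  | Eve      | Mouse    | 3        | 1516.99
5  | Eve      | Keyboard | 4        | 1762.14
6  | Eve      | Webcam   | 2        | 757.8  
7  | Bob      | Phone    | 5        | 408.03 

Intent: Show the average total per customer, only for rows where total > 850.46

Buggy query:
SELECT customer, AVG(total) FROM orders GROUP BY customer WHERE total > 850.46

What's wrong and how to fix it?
Bug: WHERE cannot follow GROUP BY

Fix: Move the WHERE clause before GROUP BY

Corrected query:
SELECT customer, AVG(total) FROM orders WHERE total > 850.46 GROUP BY customer

Result:
customer | AVG(total)
---------+-----------
Eve      | 1639.565  
Grace    | 1026.84   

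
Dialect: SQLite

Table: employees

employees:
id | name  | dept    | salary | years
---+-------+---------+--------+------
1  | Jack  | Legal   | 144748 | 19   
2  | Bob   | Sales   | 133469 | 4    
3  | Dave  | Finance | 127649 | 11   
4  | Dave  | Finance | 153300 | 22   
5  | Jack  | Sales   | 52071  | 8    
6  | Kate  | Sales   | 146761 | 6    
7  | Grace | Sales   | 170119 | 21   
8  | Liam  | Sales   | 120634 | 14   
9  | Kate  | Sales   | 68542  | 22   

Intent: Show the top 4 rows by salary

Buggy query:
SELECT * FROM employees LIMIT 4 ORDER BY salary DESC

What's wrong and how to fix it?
Bug: LIMIT must come after ORDER BY

Fix: Swap the clauses: ORDER BY first, then LIMIT

Corrected query:
SELECT * FROM employees ORDER BY salary DESC LIMIT 4

Result:
id | name  | dept    | salary | years
---+-------+---------+--------+------
7  | Grace | Sales   | 170119 | 21   
4  | Dave  | Finance | 153300 | 22   
6  | Kate  | Sales   | 146761 | 6    
1  | Jack  | Legal   | 144748 | 19   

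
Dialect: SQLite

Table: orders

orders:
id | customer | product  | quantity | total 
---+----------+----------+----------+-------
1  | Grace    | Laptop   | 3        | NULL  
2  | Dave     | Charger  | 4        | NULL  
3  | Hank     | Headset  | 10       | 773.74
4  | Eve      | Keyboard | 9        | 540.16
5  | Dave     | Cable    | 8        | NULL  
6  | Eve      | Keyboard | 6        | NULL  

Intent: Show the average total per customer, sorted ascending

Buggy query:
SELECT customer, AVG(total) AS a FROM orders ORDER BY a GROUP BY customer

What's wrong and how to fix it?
Bug: ORDER BY appears before GROUP BY; SQL clause order requires GROUP BY first

Fix: Move ORDER BY to the end, after GROUP BY

Corrected query:
SELECT customer, AVG(total) AS a FROM orders GROUP BY customer ORDER BY a

Result:
customer | a     
---------+-------
Dave     | NULL  
Grace    | NULL  
Eve      | 540.16
Hank     | 773.74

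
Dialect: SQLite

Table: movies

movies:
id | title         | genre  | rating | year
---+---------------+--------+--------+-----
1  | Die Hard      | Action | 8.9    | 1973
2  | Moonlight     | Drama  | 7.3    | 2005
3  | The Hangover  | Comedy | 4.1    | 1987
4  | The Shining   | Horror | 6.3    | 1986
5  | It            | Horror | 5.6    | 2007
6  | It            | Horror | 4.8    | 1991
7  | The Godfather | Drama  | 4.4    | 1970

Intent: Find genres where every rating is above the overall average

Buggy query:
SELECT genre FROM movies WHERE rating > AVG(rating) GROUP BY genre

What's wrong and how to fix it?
Bug: WHERE evaluates per row before aggregation, so AVG() is unavailable

Fix: Use a subquery for AVG and a HAVING MIN(...) filter so the condition holds for every row in the group

Corrected query:
SELECT genre FROM movies GROUP BY genre HAVING MIN(rating) > (SELECT AVG(rating) FROM movies)

Result:
genre 
------
Action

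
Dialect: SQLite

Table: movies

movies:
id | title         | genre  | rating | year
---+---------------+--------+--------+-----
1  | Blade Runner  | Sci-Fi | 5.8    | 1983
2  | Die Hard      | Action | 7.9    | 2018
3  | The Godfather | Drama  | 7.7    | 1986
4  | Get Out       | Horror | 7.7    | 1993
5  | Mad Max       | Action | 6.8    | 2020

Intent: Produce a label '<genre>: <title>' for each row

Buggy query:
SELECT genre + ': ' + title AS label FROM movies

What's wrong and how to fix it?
Bug: '+' is numeric addition; on text columns SQLite converts them to 0 instead of concatenating

Fix: Use the || operator for string concatenation

Corrected query:
SELECT genre || ': ' || title AS label FROM movies

Result:
label               
--------------------
Sci-Fi: Blade Runner
Action: Die Hard    
Drama: The Godfather
Horror: Get Out     
Action: Mad Max     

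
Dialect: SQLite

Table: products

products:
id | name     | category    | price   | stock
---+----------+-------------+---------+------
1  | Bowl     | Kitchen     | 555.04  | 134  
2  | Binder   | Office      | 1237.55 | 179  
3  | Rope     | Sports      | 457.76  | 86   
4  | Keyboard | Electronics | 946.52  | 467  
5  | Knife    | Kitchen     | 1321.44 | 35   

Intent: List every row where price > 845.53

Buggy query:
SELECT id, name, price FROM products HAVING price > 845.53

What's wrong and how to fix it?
Bug: HAVING filters the output of aggregation, but this query has no GROUP BY and no aggregate functions, so SQLite rejects it (HAVING clause on a non-aggregate query); the condition here is per row

Fix: Use WHERE for row-level filtering

Corrected query:
SELECT id, name, price FROM products WHERE price > 845.53

Result:
id | name     | price  
---+----------+--------
2  | Binder   | 1237.55
4  | Keyboard | 946.52 
5  | Knife    | 1321.44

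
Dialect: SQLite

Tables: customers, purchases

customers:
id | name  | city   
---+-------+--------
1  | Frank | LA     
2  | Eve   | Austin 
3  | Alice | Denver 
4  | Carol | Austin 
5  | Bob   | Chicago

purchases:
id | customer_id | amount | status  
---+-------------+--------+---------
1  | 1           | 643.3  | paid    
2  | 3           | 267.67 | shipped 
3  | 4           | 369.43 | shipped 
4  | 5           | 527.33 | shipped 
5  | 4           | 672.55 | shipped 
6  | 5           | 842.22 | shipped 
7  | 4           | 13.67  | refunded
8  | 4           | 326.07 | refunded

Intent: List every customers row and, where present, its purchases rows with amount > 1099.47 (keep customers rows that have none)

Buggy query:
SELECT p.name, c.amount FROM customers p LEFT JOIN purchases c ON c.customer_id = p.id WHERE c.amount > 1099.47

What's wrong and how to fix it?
Bug: A WHERE condition on the right-hand table after LEFT JOIN drops unmatched parents

Fix: Put 'c.amount > 1099.47' in the JOIN's ON clause instead of WHERE

Corrected query:
SELECT p.name, c.amount FROM customers p LEFT JOIN purchases c ON c.customer_id = p.id AND c.amount > 1099.47

Result:
name  | amount
------+-------
Frank | NULL  
Eve   | NULL  
Alice | NULL  
Carol | NULL  
Bob   | NULL  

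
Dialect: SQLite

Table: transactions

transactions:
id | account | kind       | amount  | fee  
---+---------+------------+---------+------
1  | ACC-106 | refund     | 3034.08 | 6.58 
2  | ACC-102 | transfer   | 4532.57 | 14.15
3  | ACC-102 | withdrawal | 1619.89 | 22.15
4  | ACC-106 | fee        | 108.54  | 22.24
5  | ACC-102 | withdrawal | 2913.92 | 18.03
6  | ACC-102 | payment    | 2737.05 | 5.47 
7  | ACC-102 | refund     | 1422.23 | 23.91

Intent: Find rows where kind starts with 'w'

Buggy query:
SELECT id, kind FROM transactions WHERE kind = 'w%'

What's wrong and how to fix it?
Bug: '=' compares the literal string including the % character; pattern matching needs LIKE

Fix: Replace '=' with LIKE so 'w%' is treated as a pattern

Corrected query:
SELECT id, kind FROM transactions WHERE kind LIKE 'w%'

Result:
id | kind      
---+-----------
3  | withdrawal
5  | withdrawal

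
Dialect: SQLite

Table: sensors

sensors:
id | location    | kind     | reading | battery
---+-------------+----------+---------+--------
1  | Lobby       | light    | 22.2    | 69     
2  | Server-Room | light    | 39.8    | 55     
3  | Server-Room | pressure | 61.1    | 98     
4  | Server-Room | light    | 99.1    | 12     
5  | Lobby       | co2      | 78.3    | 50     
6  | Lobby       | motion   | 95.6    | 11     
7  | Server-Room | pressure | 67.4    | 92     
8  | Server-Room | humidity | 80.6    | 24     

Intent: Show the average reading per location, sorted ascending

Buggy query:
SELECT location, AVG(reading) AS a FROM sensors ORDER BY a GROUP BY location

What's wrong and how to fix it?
Bug: ORDER BY appears before GROUP BY; SQL clause order requires GROUP BY first

Fix: Reorder: SELECT … FROM … GROUP BY … ORDER BY …

Corrected query:
SELECT location, AVG(reading) AS a FROM sensors GROUP BY location ORDER BY a

Result:
location    | a        
------------+----------
Lobby       | 65.366667
Server-Room | 69.6     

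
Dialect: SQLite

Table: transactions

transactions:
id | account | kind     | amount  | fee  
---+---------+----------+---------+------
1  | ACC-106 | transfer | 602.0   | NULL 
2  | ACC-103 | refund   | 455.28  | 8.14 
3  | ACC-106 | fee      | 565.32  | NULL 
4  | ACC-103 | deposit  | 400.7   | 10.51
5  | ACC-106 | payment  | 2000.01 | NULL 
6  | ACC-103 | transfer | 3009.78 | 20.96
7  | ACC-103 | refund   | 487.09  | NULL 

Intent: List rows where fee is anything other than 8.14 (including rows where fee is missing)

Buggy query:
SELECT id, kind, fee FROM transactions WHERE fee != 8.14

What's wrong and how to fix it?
Bug: Inequality against NULL is unknown, not true; rows with NULL are dropped

Fix: Add an explicit OR fee IS NULL to include the missing-value rows

Corrected query:
SELECT id, kind, fee FROM transactions WHERE fee != 8.14 OR fee IS NULL

Result:
id | kind     | fee  
---+----------+------
1  | transfer | NULL 
3  | fee      | NULL 
4  | deposit  | 10.51
5  | payment  | NULL 
6  | transfer | 20.96
7  | refund   | NULL 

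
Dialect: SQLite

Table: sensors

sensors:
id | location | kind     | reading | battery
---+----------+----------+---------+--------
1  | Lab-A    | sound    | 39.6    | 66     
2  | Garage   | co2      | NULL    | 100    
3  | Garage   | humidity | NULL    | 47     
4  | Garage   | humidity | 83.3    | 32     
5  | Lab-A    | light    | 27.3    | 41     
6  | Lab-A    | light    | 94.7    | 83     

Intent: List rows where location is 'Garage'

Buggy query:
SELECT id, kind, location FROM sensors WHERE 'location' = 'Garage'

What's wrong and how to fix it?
Bug: 'location' in single quotes is a string literal, not the column; the comparison is literal-vs-literal and never true

Fix: Remove the quotes around the column name (or use double quotes for an identifier)

Corrected query:
SELECT id, kind, location FROM sensors WHERE location = 'Garage'

Result:
id | kind     | location
---+----------+---------
2  | co2      | Garage  
3  | humidity | Garage  
4  | humidity | Garage  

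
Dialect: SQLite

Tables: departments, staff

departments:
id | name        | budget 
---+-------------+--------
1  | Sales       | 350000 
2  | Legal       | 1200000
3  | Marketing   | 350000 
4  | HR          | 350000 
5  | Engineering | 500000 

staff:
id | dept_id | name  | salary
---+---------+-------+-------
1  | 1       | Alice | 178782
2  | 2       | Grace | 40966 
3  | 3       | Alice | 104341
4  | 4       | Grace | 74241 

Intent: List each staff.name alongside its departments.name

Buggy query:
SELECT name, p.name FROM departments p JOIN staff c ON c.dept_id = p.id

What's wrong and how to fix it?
Bug: 'name' exists in both joined tables, so the database can't tell which one is meant

Fix: Prefix ambiguous columns with the table alias

Corrected query:
SELECT c.name, p.name FROM departments p JOIN staff c ON c.dept_id = p.id

Result:
name  | name     
------+----------
Alice | Sales    
Grace | Legal    
Alice | Marketing
Grace | HR       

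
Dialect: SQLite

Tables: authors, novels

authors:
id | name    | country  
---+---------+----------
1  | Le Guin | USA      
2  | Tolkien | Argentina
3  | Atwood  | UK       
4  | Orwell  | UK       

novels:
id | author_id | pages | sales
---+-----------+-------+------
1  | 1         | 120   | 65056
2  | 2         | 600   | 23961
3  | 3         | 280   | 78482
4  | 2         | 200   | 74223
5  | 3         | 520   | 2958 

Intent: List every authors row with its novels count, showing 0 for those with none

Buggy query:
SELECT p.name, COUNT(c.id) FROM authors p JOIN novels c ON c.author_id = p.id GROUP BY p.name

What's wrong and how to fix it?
Bug: INNER JOIN drops authors rows that have no matching novels rows

Fix: Use LEFT JOIN so parents without children still appear (COUNT(c.id) gives 0)

Corrected query:
SELECT p.name, COUNT(c.id) FROM authors p LEFT JOIN novels c ON c.author_id = p.id GROUP BY p.name

Result:
name    | COUNT(c.id)
--------+------------
Atwood  | 2          
Le Guin | 1          
Orwell  | 0          
Tolkien | 2          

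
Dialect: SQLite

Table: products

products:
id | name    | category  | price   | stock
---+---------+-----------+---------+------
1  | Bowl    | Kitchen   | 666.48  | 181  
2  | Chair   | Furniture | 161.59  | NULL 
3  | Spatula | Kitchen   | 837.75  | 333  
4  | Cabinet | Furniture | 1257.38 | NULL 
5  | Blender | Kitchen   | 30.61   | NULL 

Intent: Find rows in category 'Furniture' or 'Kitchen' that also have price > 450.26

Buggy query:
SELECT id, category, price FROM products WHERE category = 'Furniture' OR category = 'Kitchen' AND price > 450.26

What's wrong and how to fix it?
Bug: AND binds tighter than OR, so this parses as category = 'Furniture' OR (category = 'Kitchen' AND price > 450.26)

Fix: Group the OR with parentheses (or use IN), then AND the threshold

Corrected query:
SELECT id, category, price FROM products WHERE (category = 'Furniture' OR category = 'Kitchen') AND price > 450.26

Result:
id | category  | price  
---+-----------+--------
1  | Kitchen   | 666.48 
3  | Kitchen   | 837.75 
4  | Furniture | 1257.38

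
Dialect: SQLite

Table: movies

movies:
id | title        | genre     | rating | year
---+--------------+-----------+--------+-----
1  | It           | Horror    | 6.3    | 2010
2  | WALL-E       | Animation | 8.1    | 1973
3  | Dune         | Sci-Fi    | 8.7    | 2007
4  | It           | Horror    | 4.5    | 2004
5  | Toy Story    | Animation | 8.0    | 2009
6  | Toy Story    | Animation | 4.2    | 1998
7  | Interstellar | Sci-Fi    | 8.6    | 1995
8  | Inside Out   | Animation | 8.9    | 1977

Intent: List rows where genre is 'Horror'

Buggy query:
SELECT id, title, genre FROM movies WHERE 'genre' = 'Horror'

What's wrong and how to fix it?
Bug: 'genre' in single quotes is a string literal, not the column; the comparison is literal-vs-literal and never true

Fix: Reference the column as genre without single quotes

Corrected query:
SELECT id, title, genre FROM movies WHERE genre = 'Horror'

Result:
id | title | genre 
---+-------+-------
1  | It    | Horror
4  | It    | Horror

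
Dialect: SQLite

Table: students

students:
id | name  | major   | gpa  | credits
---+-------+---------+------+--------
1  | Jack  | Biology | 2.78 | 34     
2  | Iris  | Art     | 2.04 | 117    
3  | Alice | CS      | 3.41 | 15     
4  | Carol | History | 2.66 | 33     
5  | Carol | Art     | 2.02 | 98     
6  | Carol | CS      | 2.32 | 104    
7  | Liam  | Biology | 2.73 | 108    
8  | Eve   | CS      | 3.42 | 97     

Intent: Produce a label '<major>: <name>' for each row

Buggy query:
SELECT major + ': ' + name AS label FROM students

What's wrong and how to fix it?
Bug: '+' is numeric addition; on text columns SQLite converts them to 0 instead of concatenating

Fix: Replace + with || to concatenate text

Corrected query:
SELECT major || ': ' || name AS label FROM students

Result:
label         
--------------
Biology: Jack 
Art: Iris     
CS: Alice     
History: Carol
Art: Carol    
CS: Carol     
Biology: Liam 
CS: Eve       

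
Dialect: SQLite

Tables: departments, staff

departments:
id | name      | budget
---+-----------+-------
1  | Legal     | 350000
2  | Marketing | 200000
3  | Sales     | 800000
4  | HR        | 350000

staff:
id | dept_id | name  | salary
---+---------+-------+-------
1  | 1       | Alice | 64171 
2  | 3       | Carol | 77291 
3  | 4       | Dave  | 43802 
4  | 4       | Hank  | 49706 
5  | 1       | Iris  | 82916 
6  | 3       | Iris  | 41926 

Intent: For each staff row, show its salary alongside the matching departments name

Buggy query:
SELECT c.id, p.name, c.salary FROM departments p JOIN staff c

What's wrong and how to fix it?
Bug: JOIN with no ON clause produces a cartesian product; every staff row pairs with every departments row

Fix: Add ON c.dept_id = p.id to the JOIN

Corrected query:
SELECT c.id, p.name, c.salary FROM departments p JOIN staff c ON c.dept_id = p.id

Result:
id | name  | salary
---+-------+-------
1  | Legal | 64171 
2  | Sales | 77291 
3  | HR    | 43802 
4  | HR    | 49706 
5  | Legal | 82916 
6  | Sales | 41926 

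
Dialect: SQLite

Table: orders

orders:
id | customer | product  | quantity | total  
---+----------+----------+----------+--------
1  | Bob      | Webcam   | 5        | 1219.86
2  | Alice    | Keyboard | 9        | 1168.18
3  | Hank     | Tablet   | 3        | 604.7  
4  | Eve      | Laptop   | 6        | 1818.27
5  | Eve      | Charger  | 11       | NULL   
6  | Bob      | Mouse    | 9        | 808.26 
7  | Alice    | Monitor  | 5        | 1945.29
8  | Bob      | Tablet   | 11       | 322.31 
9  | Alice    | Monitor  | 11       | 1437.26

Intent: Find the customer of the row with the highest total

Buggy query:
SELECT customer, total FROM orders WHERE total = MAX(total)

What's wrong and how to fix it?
Bug: MAX(total) is an aggregate and cannot be used directly in WHERE

Fix: Use a subquery: WHERE total = (SELECT MAX(total) FROM orders)

Corrected query:
SELECT customer, total FROM orders WHERE total = (SELECT MAX(total) FROM orders)

Result:
customer | total  
---------+--------
Alice    | 1945.29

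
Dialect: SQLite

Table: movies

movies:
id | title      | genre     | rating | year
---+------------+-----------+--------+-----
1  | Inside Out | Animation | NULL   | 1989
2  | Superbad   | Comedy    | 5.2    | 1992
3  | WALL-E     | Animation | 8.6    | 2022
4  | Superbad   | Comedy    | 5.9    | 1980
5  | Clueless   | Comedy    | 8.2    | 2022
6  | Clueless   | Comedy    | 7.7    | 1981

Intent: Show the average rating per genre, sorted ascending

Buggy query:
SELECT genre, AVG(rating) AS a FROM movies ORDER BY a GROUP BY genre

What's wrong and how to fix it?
Bug: ORDER BY appears before GROUP BY; SQL clause order requires GROUP BY first

Fix: Move ORDER BY to the end, after GROUP BY

Corrected query:
SELECT genre, AVG(rating) AS a FROM movies GROUP BY genre ORDER BY a

Result:
genre     | a   
----------+-----
Comedy    | 6.75
Animation | 8.6 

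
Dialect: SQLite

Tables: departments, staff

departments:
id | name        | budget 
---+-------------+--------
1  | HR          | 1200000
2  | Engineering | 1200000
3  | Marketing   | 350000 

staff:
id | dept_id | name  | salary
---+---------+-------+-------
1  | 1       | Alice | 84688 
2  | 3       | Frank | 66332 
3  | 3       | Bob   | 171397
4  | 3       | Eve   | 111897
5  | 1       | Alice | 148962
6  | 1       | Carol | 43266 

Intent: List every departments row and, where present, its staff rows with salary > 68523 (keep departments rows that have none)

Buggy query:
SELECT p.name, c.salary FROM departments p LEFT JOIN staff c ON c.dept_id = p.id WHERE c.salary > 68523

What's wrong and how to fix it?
Bug: A WHERE condition on the right-hand table after LEFT JOIN drops unmatched parents

Fix: Put 'c.salary > 68523' in the JOIN's ON clause instead of WHERE

Corrected query:
SELECT p.name, c.salary FROM departments p LEFT JOIN staff c ON c.dept_id = p.id AND c.salary > 68523

Result:
name        | salary
------------+-------
HR          | 84688 
HR          | 148962
Engineering | NULL  
Marketing   | 111897
Marketing   | 171397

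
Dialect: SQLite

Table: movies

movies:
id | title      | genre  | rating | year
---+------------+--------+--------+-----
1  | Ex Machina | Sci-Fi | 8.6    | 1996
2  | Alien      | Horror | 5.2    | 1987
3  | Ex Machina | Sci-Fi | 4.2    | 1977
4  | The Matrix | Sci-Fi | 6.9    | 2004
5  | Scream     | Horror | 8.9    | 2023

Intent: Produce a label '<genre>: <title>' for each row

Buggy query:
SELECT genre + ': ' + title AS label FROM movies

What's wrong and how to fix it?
Bug: SQLite uses || for string concatenation; + coerces text to numbers (yielding 0)

Fix: Use the || operator for string concatenation

Corrected query:
SELECT genre || ': ' || title AS label FROM movies

Result:
label             
------------------
Sci-Fi: Ex Machina
Horror: Alien     
Sci-Fi: Ex Machina
Sci-Fi: The Matrix
Horror: Scream    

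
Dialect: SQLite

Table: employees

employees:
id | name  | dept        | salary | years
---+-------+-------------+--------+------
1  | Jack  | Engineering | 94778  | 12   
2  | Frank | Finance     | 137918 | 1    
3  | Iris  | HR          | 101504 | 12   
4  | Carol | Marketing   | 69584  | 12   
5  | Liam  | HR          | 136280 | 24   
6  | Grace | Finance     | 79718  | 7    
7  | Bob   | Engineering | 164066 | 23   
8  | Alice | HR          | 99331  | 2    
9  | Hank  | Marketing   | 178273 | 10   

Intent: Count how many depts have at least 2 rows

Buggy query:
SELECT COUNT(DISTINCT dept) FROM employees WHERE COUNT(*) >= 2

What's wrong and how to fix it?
Bug: WHERE filters individual rows, not groups, so a group-level COUNT is invalid there

Fix: Group first with HAVING COUNT(*) >= 2, then COUNT the resulting groups

Corrected query:
SELECT COUNT(*) FROM (SELECT dept FROM employees GROUP BY dept HAVING COUNT(*) >= 2)

Result:
COUNT(*)
--------
4       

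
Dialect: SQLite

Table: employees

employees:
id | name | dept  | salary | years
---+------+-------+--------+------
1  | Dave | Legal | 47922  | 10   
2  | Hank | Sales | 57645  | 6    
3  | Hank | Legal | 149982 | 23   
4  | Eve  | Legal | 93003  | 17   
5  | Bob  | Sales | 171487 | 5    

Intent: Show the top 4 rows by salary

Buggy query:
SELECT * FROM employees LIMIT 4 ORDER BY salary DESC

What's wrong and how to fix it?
Bug: ORDER BY cannot follow LIMIT; LIMIT is the final clause

Fix: Swap the clauses: ORDER BY first, then LIMIT

Corrected query:
SELECT * FROM employees ORDER BY salary DESC LIMIT 4

Result:
id | name | dept  | salary | years
---+------+-------+--------+------
5  | Bob  | Sales | 171487 | 5    
3  | Hank | Legal | 149982 | 23   
4  | Eve  | Legal | 93003  | 17   
2  | Hank | Sales | 57645  | 6    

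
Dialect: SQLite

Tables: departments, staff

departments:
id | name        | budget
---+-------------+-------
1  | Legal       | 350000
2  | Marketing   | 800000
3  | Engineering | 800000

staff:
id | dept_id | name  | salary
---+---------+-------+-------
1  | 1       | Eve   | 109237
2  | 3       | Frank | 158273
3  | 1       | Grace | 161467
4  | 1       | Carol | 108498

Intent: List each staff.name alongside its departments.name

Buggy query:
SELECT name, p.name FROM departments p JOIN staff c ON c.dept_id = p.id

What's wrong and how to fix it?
Bug: Both tables have a 'name' column; the unqualified reference is ambiguous

Fix: Qualify the column with its table alias (c.name)

Corrected query:
SELECT c.name, p.name FROM departments p JOIN staff c ON c.dept_id = p.id

Result:
name  | name       
------+------------
Eve   | Legal      
Frank | Engineering
Grace | Legal      
Carol | Legal      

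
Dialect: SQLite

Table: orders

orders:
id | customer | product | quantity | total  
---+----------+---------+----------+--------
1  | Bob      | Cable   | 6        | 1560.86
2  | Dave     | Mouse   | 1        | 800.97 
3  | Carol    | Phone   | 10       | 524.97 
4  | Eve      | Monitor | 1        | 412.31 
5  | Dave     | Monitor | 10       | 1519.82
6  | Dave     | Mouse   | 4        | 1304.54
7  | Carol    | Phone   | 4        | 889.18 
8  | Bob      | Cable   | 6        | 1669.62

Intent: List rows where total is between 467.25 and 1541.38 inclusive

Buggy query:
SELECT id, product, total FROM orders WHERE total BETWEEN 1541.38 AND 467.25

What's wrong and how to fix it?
Bug: The bounds are reversed; BETWEEN a AND b requires a <= b to match anything

Fix: Write BETWEEN 467.25 AND 1541.38

Corrected query:
SELECT id, product, total FROM orders WHERE total BETWEEN 467.25 AND 1541.38

Result:
id | product | total  
---+---------+--------
2  | Mouse   | 800.97 
3  | Phone   | 524.97 
5  | Monitor | 1519.82
6  | Mouse   | 1304.54
7  | Phone   | 889.18 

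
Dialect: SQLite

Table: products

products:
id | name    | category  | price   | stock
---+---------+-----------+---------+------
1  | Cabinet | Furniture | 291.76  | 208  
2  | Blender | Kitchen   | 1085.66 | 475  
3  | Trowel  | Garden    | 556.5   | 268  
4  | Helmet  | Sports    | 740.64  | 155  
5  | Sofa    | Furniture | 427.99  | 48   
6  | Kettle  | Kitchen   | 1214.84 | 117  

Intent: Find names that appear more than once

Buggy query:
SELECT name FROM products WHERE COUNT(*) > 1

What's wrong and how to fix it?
Bug: COUNT(*) is an aggregate and cannot be used in WHERE

Fix: GROUP BY name, then filter groups with HAVING COUNT(*) > 1

Corrected query:
SELECT name FROM products GROUP BY name HAVING COUNT(*) > 1

Result:
(no rows)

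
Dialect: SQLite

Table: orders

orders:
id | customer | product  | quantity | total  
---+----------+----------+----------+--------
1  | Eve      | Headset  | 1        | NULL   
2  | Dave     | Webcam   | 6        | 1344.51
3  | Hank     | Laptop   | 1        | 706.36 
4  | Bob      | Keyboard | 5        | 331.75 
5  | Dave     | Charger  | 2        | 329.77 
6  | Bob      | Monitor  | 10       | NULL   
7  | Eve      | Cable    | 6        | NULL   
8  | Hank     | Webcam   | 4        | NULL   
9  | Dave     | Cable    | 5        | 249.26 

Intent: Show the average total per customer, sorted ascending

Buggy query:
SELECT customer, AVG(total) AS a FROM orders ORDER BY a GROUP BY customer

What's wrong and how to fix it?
Bug: GROUP BY must precede ORDER BY

Fix: Move ORDER BY to the end, after GROUP BY

Corrected query:
SELECT customer, AVG(total) AS a FROM orders GROUP BY customer ORDER BY a

Result:
customer | a     
---------+-------
Eve      | NULL  
Bob      | 331.75
Dave     | 641.18
Hank     | 706.36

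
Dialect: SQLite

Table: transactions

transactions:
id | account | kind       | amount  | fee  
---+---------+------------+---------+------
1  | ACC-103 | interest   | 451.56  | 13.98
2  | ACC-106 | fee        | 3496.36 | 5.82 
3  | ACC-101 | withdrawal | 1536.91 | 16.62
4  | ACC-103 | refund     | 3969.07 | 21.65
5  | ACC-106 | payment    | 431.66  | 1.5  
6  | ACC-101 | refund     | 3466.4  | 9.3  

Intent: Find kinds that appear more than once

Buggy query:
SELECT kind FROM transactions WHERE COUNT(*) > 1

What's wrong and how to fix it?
Bug: COUNT(*) is an aggregate and cannot be used in WHERE

Fix: GROUP BY kind, then filter groups with HAVING COUNT(*) > 1

Corrected query:
SELECT kind FROM transactions GROUP BY kind HAVING COUNT(*) > 1

Result:
kind  
------
refund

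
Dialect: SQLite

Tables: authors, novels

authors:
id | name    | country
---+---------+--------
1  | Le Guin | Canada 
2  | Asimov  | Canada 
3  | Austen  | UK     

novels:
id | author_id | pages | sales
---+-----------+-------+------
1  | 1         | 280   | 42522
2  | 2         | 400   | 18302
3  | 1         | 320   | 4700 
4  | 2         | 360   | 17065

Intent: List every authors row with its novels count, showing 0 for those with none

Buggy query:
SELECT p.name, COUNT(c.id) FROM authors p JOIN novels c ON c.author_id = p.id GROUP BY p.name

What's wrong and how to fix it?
Bug: An inner join excludes parents with zero children

Fix: Switch to LEFT JOIN to retain unmatched parent rows

Corrected query:
SELECT p.name, COUNT(c.id) FROM authors p LEFT JOIN novels c ON c.author_id = p.id GROUP BY p.name

Result:
name    | COUNT(c.id)
--------+------------
Asimov  | 2          
Austen  | 0          
Le Guin | 2          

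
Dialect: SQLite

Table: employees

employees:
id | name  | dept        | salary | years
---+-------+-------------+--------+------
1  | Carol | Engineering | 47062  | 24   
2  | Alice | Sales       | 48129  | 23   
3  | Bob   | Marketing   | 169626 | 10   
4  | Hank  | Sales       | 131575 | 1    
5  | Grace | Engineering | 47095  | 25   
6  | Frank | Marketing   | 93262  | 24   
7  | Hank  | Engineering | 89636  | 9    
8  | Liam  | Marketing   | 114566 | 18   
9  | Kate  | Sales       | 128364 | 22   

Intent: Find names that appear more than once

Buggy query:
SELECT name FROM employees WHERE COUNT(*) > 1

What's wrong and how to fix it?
Bug: COUNT(*) is an aggregate and cannot be used in WHERE

Fix: GROUP BY name, then filter groups with HAVING COUNT(*) > 1

Corrected query:
SELECT name FROM employees GROUP BY name HAVING COUNT(*) > 1

Result:
name
----
Hank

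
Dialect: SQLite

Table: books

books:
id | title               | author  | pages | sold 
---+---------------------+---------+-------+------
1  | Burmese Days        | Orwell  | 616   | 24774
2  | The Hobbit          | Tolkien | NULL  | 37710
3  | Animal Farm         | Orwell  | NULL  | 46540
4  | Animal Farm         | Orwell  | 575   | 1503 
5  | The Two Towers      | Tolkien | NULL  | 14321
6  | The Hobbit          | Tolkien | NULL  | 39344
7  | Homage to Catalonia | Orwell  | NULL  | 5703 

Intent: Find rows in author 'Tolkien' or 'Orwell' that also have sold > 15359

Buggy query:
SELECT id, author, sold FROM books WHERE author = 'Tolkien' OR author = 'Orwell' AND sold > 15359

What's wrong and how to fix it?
Bug: Without parentheses, AND is evaluated before OR, so the sold filter only applies to the 'Orwell' branch

Fix: Group the OR with parentheses (or use IN), then AND the threshold

Corrected query:
SELECT id, author, sold FROM books WHERE (author = 'Tolkien' OR author = 'Orwell') AND sold > 15359

Result:
id | author  | sold 
---+---------+------
1  | Orwell  | 24774
2  | Tolkien | 37710
3  | Orwell  | 46540
6  | Tolkien | 39344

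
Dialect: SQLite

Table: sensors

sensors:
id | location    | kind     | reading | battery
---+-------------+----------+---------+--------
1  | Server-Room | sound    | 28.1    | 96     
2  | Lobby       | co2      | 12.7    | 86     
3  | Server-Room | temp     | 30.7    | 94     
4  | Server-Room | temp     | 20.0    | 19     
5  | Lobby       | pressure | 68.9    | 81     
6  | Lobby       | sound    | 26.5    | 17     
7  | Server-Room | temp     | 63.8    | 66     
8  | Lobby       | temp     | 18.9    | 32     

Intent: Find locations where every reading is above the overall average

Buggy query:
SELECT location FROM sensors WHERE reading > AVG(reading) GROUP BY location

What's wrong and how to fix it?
Bug: AVG() is an aggregate; it can't sit directly in WHERE

Fix: Use a subquery for AVG and a HAVING MIN(...) filter so the condition holds for every row in the group

Corrected query:
SELECT location FROM sensors GROUP BY location HAVING MIN(reading) > (SELECT AVG(reading) FROM sensors)

Result:
(no rows)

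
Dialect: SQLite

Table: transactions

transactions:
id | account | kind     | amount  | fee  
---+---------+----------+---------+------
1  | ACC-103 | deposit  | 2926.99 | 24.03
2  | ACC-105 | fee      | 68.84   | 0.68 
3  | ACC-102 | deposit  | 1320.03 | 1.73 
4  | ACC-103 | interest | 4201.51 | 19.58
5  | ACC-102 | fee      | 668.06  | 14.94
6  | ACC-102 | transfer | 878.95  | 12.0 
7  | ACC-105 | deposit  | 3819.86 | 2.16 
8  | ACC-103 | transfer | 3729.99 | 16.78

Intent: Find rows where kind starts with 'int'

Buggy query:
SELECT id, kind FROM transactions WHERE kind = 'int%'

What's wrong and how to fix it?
Bug: '=' compares the literal string including the % character; pattern matching needs LIKE

Fix: Use LIKE for wildcard pattern matching

Corrected query:
SELECT id, kind FROM transactions WHERE kind LIKE 'int%'

Result:
id | kind    
---+---------
4  | interest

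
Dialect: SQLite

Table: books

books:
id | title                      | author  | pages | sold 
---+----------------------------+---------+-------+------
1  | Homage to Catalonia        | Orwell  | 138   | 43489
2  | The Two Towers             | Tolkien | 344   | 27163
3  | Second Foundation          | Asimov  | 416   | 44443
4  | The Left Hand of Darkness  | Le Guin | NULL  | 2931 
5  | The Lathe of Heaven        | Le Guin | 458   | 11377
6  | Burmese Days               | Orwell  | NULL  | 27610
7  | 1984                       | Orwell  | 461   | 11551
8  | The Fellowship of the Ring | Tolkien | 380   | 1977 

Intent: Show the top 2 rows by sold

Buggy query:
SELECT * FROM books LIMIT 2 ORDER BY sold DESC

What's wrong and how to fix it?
Bug: LIMIT must come after ORDER BY

Fix: Swap the clauses: ORDER BY first, then LIMIT

Corrected query:
SELECT * FROM books ORDER BY sold DESC LIMIT 2

Result:
id | title               | author | pages | sold 
---+---------------------+--------+-------+------
3  | Second Foundation   | Asimov | 416   | 44443
1  | Homage to Catalonia | Orwell | 138   | 43489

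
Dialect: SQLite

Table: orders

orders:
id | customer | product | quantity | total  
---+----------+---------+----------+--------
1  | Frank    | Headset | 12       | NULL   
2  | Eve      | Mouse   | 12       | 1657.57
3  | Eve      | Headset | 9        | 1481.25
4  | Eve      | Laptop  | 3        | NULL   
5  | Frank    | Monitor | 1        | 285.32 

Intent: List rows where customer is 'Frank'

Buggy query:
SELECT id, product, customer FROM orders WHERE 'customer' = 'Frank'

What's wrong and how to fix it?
Bug: 'customer' in single quotes is a string literal, not the column; the comparison is literal-vs-literal and never true

Fix: Reference the column as customer without single quotes

Corrected query:
SELECT id, product, customer FROM orders WHERE customer = 'Frank'

Result:
id | product | customer
---+---------+---------
1  | Headset | Frank   
5  | Monitor | Frank   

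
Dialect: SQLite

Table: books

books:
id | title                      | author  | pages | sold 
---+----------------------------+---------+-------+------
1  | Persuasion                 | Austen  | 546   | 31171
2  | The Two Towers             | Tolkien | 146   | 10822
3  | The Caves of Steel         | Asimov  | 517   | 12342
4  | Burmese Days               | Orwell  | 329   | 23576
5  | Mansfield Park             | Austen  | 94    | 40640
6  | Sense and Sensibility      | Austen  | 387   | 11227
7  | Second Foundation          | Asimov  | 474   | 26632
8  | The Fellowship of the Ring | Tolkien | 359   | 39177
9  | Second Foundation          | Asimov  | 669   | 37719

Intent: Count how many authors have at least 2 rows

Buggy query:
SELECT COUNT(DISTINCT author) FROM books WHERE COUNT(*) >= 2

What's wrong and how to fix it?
Bug: WHERE filters individual rows, not groups, so a group-level COUNT is invalid there

Fix: Group first with HAVING COUNT(*) >= 2, then COUNT the resulting groups

Corrected query:
SELECT COUNT(*) FROM (SELECT author FROM books GROUP BY author HAVING COUNT(*) >= 2)

Result:
COUNT(*)
--------
3       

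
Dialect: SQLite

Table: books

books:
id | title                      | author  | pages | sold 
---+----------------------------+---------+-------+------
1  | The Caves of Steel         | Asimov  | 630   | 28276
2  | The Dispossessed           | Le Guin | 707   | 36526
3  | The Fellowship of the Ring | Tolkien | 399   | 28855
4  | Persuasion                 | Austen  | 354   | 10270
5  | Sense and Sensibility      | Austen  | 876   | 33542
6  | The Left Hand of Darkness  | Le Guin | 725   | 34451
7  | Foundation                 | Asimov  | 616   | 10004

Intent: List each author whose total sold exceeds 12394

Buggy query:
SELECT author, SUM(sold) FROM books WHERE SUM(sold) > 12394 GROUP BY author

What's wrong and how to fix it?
Bug: SUM(sold) is an aggregate, but WHERE filters rows before aggregation

Fix: Move the aggregate condition to a HAVING clause

Corrected query:
SELECT author, SUM(sold) FROM books GROUP BY author HAVING SUM(sold) > 12394

Result:
author  | SUM(sold)
--------+----------
Asimov  | 38280    
Austen  | 43812    
Le Guin | 70977    
Tolkien | 28855    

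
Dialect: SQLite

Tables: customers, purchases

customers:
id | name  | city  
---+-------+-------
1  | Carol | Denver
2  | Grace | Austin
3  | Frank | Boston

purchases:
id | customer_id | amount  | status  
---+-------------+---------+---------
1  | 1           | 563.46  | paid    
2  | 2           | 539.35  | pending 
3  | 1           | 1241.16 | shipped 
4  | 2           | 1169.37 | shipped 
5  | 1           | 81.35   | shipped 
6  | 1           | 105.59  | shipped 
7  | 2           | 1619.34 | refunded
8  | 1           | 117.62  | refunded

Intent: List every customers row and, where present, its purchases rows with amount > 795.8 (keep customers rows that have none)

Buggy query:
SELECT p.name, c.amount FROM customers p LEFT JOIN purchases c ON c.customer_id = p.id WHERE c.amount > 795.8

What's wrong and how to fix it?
Bug: Filtering c.amount in WHERE discards the NULL rows produced by LEFT JOIN, turning it into an inner join

Fix: Move the right-table condition into the ON clause so unmatched parents are kept

Corrected query:
SELECT p.name, c.amount FROM customers p LEFT JOIN purchases c ON c.customer_id = p.id AND c.amount > 795.8

Result:
name  | amount 
------+--------
Carol | 1241.16
Grace | 1169.37
Grace | 1619.34
Frank | NULL   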